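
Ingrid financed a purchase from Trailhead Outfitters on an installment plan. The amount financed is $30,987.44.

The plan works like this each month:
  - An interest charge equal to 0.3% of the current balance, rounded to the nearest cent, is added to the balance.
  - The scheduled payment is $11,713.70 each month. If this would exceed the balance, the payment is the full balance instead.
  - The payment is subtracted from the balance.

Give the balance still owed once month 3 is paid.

$0.00

Month 1: opening $30,987.44; interest $92.96 → $31,080.40; payment $11,713.70; balance $19,366.70
Month 2: opening $19,366.70; interest $58.10 → $19,424.80; payment $11,713.70; balance $7,711.10
Month 3: opening $7,711.10; interest $23.13 → $7,734.23; payment $7,734.23; balance $0.00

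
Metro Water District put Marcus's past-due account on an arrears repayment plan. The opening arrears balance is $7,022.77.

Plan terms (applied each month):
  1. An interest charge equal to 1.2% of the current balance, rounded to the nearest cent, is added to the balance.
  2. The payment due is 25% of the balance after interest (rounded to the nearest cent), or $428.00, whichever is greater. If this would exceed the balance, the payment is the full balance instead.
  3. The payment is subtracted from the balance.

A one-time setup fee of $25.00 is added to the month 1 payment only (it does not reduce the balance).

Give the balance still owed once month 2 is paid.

# | Opening | Interest | Payment | Fee | End bal
1 | $7,022.77 | $84.27 | $1,776.76 | $25.00 | $5,330.28
2 | $5,330.28 | $63.96 | $1,348.56 | — | $4,045.68

$4,045.68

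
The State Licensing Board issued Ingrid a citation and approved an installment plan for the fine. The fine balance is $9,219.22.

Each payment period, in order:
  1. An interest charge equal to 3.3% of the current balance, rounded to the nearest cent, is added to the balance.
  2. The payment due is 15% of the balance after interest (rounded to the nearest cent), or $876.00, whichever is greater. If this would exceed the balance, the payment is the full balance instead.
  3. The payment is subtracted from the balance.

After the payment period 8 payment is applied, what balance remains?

Payment period 1: $9,219.22 +$304.23 interest = $9,523.45; pay $1,428.52 → $8,094.93
Payment period 2: $8,094.93 +$267.13 interest = $8,362.06; pay $1,254.31 → $7,107.75
Payment period 3: $7,107.75 +$234.56 interest = $7,342.31; pay $1,101.35 → $6,240.96
Payment period 4: $6,240.96 +$205.95 interest = $6,446.91; pay $967.04 → $5,479.87
Payment period 5: $5,479.87 +$180.84 interest = $5,660.71; pay $876.00 → $4,784.71
Payment period 6: $4,784.71 +$157.90 interest = $4,942.61; pay $876.00 → $4,066.61
Payment period 7: $4,066.61 +$134.20 interest = $4,200.81; pay $876.00 → $3,324.81
Payment period 8: $3,324.81 +$109.72 interest = $3,434.53; pay $876.00 → $2,558.53

$2,558.53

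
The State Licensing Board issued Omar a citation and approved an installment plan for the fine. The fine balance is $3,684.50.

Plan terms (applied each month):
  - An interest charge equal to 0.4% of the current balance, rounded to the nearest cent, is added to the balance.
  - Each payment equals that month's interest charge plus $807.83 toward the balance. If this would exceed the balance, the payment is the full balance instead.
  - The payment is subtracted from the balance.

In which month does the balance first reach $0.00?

5

Month 1: opening $3,684.50; interest $14.74 → $3,699.24; payment $822.57; balance $2,876.67
Month 2: opening $2,876.67; interest $11.51 → $2,888.18; payment $819.34; balance $2,068.84
Month 3: opening $2,068.84; interest $8.28 → $2,077.12; payment $816.11; balance $1,261.01
Month 4: opening $1,261.01; interest $5.04 → $1,266.05; payment $812.87; balance $453.18
Month 5: opening $453.18; interest $1.81 → $454.99; payment $454.99; balance $0.00
Balance reaches $0.00 in month 5.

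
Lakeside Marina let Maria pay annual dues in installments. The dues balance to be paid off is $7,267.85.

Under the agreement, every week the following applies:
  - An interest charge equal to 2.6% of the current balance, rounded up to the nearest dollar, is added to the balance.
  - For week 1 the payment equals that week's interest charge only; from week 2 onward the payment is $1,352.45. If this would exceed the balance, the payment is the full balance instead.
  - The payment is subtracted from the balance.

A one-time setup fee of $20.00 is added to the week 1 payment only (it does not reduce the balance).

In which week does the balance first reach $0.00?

7

Week 1: $7,267.85 +$189.00 interest = $7,456.85; pay $189.00 (+ $20.00 fee) → $7,267.85
Week 2: $7,267.85 +$189.00 interest = $7,456.85; pay $1,352.45 → $6,104.40
Week 3: $6,104.40 +$159.00 interest = $6,263.40; pay $1,352.45 → $4,910.95
Week 4: $4,910.95 +$128.00 interest = $5,038.95; pay $1,352.45 → $3,686.50
Week 5: $3,686.50 +$96.00 interest = $3,782.50; pay $1,352.45 → $2,430.05
Week 6: $2,430.05 +$64.00 interest = $2,494.05; pay $1,352.45 → $1,141.60
Week 7: $1,141.60 +$30.00 interest = $1,171.60; pay $1,171.60 → $0.00
Balance reaches $0.00 in week 7.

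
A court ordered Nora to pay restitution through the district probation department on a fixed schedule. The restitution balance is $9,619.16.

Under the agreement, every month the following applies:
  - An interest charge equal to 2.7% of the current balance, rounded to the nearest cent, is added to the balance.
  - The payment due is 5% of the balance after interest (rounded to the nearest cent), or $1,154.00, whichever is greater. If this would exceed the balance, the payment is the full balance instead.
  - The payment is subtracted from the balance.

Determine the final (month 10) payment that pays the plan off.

Month 1: opening $9,619.16; interest $259.72 → $9,878.88; payment $1,154.00; balance $8,724.88
Month 2: opening $8,724.88; interest $235.57 → $8,960.45; payment $1,154.00; balance $7,806.45
Month 3: opening $7,806.45; interest $210.77 → $8,017.22; payment $1,154.00; balance $6,863.22
Month 4: opening $6,863.22; interest $185.31 → $7,048.53; payment $1,154.00; balance $5,894.53
Month 5: opening $5,894.53; interest $159.15 → $6,053.68; payment $1,154.00; balance $4,899.68
Month 6: opening $4,899.68; interest $132.29 → $5,031.97; payment $1,154.00; balance $3,877.97
Month 7: opening $3,877.97; interest $104.71 → $3,982.68; payment $1,154.00; balance $2,828.68
Month 8: opening $2,828.68; interest $76.37 → $2,905.05; payment $1,154.00; balance $1,751.05
Month 9: opening $1,751.05; interest $47.28 → $1,798.33; payment $1,154.00; balance $644.33
Month 10: opening $644.33; interest $17.40 → $661.73; payment $661.73; balance $0.00

$661.73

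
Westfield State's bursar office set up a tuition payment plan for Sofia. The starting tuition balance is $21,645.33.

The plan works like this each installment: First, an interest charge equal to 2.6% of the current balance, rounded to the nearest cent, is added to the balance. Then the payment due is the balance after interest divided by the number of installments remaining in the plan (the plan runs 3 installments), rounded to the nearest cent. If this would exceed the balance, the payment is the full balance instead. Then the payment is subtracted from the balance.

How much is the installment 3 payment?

$7,792.64

Installment 1: opening $21,645.33; interest $562.78 → $22,208.11; payment $7,402.70; balance $14,805.41
Installment 2: opening $14,805.41; interest $384.94 → $15,190.35; payment $7,595.18; balance $7,595.17
Installment 3: opening $7,595.17; interest $197.47 → $7,792.64; payment $7,792.64; balance $0.00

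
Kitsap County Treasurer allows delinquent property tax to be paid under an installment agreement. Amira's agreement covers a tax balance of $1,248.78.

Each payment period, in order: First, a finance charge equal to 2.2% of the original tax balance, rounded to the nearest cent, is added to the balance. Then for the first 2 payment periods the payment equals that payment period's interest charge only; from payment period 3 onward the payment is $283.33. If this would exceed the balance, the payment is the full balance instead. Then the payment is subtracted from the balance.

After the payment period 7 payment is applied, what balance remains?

$0.00

# | Opening | Interest | Payment | End bal
1 | $1,248.78 | $27.47 | $27.47 | $1,248.78
2 | $1,248.78 | $27.47 | $27.47 | $1,248.78
3 | $1,248.78 | $27.47 | $283.33 | $992.92
4 | $992.92 | $27.47 | $283.33 | $737.06
5 | $737.06 | $27.47 | $283.33 | $481.20
6 | $481.20 | $27.47 | $283.33 | $225.34
7 | $225.34 | $27.47 | $252.81 | $0.00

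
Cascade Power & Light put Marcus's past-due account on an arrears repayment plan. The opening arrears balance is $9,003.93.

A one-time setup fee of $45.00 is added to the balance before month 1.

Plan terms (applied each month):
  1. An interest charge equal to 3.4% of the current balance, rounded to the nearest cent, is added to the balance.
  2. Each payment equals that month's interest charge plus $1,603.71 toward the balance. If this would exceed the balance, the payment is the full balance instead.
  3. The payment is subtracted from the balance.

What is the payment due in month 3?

Month 1: opening $9,048.93; interest $307.66 → $9,356.59; payment $1,911.37; balance $7,445.22
Month 2: opening $7,445.22; interest $253.14 → $7,698.36; payment $1,856.85; balance $5,841.51
Month 3: opening $5,841.51; interest $198.61 → $6,040.12; payment $1,802.32; balance $4,237.80

$1,802.32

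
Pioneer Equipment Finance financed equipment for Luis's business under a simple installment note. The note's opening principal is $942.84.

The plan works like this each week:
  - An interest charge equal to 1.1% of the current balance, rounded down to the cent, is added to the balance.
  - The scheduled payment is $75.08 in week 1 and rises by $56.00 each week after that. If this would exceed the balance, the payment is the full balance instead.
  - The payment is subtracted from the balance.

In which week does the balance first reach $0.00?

# | Opening | Interest | Payment | End bal
1 | $942.84 | $10.37 | $75.08 | $878.13
2 | $878.13 | $9.65 | $131.08 | $756.70
3 | $756.70 | $8.32 | $187.08 | $577.94
4 | $577.94 | $6.35 | $243.08 | $341.21
5 | $341.21 | $3.75 | $299.08 | $45.88
6 | $45.88 | $0.50 | $46.38 | $0.00
Balance reaches $0.00 in week 6.

6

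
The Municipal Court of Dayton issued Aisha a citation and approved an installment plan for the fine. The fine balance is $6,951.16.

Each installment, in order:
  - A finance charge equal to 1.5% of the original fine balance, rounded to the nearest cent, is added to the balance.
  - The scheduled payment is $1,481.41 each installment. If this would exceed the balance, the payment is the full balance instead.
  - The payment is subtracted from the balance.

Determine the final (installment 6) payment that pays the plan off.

Installment 1: opening $6,951.16; interest $104.27 → $7,055.43; payment $1,481.41; balance $5,574.02
Installment 2: opening $5,574.02; interest $104.27 → $5,678.29; payment $1,481.41; balance $4,196.88
Installment 3: opening $4,196.88; interest $104.27 → $4,301.15; payment $1,481.41; balance $2,819.74
Installment 4: opening $2,819.74; interest $104.27 → $2,924.01; payment $1,481.41; balance $1,442.60
Installment 5: opening $1,442.60; interest $104.27 → $1,546.87; payment $1,481.41; balance $65.46
Installment 6: opening $65.46; interest $104.27 → $169.73; payment $169.73; balance $0.00

$169.73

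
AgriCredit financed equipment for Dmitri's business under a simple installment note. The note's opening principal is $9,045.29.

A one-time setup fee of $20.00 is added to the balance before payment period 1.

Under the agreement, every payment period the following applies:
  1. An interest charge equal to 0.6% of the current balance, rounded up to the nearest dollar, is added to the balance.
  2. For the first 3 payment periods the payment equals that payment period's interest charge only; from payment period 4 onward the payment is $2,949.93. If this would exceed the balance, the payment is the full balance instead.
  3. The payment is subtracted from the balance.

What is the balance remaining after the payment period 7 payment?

$0.00

# | Opening | Interest | Payment | End bal
1 | $9,065.29 | $55.00 | $55.00 | $9,065.29
2 | $9,065.29 | $55.00 | $55.00 | $9,065.29
3 | $9,065.29 | $55.00 | $55.00 | $9,065.29
4 | $9,065.29 | $55.00 | $2,949.93 | $6,170.36
5 | $6,170.36 | $38.00 | $2,949.93 | $3,258.43
6 | $3,258.43 | $20.00 | $2,949.93 | $328.50
7 | $328.50 | $2.00 | $330.50 | $0.00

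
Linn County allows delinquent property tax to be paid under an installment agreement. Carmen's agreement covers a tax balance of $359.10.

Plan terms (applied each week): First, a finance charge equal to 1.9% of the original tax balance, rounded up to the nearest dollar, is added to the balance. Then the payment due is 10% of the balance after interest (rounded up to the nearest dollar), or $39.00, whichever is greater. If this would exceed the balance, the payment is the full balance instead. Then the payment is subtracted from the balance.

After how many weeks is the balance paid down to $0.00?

Week 1: opening $359.10; interest $7.00 → $366.10; payment $39.00; balance $327.10
Week 2: opening $327.10; interest $7.00 → $334.10; payment $39.00; balance $295.10
Week 3: opening $295.10; interest $7.00 → $302.10; payment $39.00; balance $263.10
Week 4: opening $263.10; interest $7.00 → $270.10; payment $39.00; balance $231.10
Week 5: opening $231.10; interest $7.00 → $238.10; payment $39.00; balance $199.10
Week 6: opening $199.10; interest $7.00 → $206.10; payment $39.00; balance $167.10
Week 7: opening $167.10; interest $7.00 → $174.10; payment $39.00; balance $135.10
Week 8: opening $135.10; interest $7.00 → $142.10; payment $39.00; balance $103.10
Week 9: opening $103.10; interest $7.00 → $110.10; payment $39.00; balance $71.10
Week 10: opening $71.10; interest $7.00 → $78.10; payment $39.00; balance $39.10
Week 11: opening $39.10; interest $7.00 → $46.10; payment $39.00; balance $7.10
Week 12: opening $7.10; interest $7.00 → $14.10; payment $14.10; balance $0.00
Balance reaches $0.00 in week 12.

12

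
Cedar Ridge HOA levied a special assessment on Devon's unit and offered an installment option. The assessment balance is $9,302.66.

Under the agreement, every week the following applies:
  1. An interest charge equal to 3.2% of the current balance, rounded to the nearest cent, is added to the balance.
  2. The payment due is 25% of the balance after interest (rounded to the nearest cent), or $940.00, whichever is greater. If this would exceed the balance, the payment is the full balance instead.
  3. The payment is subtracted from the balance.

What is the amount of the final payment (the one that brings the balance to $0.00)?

Week 1: $9,302.66 +$297.69 interest = $9,600.35; pay $2,400.09 → $7,200.26
Week 2: $7,200.26 +$230.41 interest = $7,430.67; pay $1,857.67 → $5,573.00
Week 3: $5,573.00 +$178.34 interest = $5,751.34; pay $1,437.84 → $4,313.50
Week 4: $4,313.50 +$138.03 interest = $4,451.53; pay $1,112.88 → $3,338.65
Week 5: $3,338.65 +$106.84 interest = $3,445.49; pay $940.00 → $2,505.49
Week 6: $2,505.49 +$80.18 interest = $2,585.67; pay $940.00 → $1,645.67
Week 7: $1,645.67 +$52.66 interest = $1,698.33; pay $940.00 → $758.33
Week 8: $758.33 +$24.27 interest = $782.60; pay $782.60 → $0.00

$782.60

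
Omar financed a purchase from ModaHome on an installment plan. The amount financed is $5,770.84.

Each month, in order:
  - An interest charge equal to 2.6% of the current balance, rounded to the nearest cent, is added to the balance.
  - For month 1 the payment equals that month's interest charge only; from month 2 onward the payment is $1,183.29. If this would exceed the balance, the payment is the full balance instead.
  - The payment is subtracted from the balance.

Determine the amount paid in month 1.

$150.04

Month 1: $5,770.84 +$150.04 interest = $5,920.88; pay $150.04 → $5,770.84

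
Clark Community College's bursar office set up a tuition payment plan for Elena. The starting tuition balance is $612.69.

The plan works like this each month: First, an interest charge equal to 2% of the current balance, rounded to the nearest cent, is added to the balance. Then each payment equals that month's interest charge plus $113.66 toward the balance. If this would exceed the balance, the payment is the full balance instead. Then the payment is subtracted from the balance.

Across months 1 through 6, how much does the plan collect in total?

$652.11

# | Opening | Interest | Payment | End bal
1 | $612.69 | $12.25 | $125.91 | $499.03
2 | $499.03 | $9.98 | $123.64 | $385.37
3 | $385.37 | $7.71 | $121.37 | $271.71
4 | $271.71 | $5.43 | $119.09 | $158.05
5 | $158.05 | $3.16 | $116.82 | $44.39
6 | $44.39 | $0.89 | $45.28 | $0.00
Total paid: $652.11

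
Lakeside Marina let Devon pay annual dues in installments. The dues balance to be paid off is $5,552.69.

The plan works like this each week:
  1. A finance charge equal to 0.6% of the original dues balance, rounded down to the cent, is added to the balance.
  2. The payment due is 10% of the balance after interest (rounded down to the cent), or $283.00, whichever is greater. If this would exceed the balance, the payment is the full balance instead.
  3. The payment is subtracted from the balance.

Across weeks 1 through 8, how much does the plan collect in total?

$3,258.16

# | Opening | Interest | Payment | End bal
1 | $5,552.69 | $33.31 | $558.60 | $5,027.40
2 | $5,027.40 | $33.31 | $506.07 | $4,554.64
3 | $4,554.64 | $33.31 | $458.79 | $4,129.16
4 | $4,129.16 | $33.31 | $416.24 | $3,746.23
5 | $3,746.23 | $33.31 | $377.95 | $3,401.59
6 | $3,401.59 | $33.31 | $343.49 | $3,091.41
7 | $3,091.41 | $33.31 | $312.47 | $2,812.25
8 | $2,812.25 | $33.31 | $284.55 | $2,561.01
Total paid: $3,258.16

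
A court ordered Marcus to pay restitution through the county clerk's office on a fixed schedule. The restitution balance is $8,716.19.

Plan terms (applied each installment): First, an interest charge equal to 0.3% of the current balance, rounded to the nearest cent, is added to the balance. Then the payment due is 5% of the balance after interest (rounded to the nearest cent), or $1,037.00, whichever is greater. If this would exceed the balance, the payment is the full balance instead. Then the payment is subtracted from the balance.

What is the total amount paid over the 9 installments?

$8,841.58

# | Opening | Interest | Payment | End bal
1 | $8,716.19 | $26.15 | $1,037.00 | $7,705.34
2 | $7,705.34 | $23.12 | $1,037.00 | $6,691.46
3 | $6,691.46 | $20.07 | $1,037.00 | $5,674.53
4 | $5,674.53 | $17.02 | $1,037.00 | $4,654.55
5 | $4,654.55 | $13.96 | $1,037.00 | $3,631.51
6 | $3,631.51 | $10.89 | $1,037.00 | $2,605.40
7 | $2,605.40 | $7.82 | $1,037.00 | $1,576.22
8 | $1,576.22 | $4.73 | $1,037.00 | $543.95
9 | $543.95 | $1.63 | $545.58 | $0.00
Total paid: $8,841.58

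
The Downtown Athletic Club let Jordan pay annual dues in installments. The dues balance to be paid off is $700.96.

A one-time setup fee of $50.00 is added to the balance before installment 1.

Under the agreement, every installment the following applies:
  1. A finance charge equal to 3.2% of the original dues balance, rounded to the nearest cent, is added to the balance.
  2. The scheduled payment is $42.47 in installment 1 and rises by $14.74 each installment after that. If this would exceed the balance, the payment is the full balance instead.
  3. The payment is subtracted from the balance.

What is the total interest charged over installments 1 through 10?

$224.30

Installment 1: opening $750.96; interest $22.43 → $773.39; payment $42.47; balance $730.92
Installment 2: opening $730.92; interest $22.43 → $753.35; payment $57.21; balance $696.14
Installment 3: opening $696.14; interest $22.43 → $718.57; payment $71.95; balance $646.62
Installment 4: opening $646.62; interest $22.43 → $669.05; payment $86.69; balance $582.36
Installment 5: opening $582.36; interest $22.43 → $604.79; payment $101.43; balance $503.36
Installment 6: opening $503.36; interest $22.43 → $525.79; payment $116.17; balance $409.62
Installment 7: opening $409.62; interest $22.43 → $432.05; payment $130.91; balance $301.14
Installment 8: opening $301.14; interest $22.43 → $323.57; payment $145.65; balance $177.92
Installment 9: opening $177.92; interest $22.43 → $200.35; payment $160.39; balance $39.96
Installment 10: opening $39.96; interest $22.43 → $62.39; payment $62.39; balance $0.00
Total interest: $22.43 + $22.43 + $22.43 + $22.43 + $22.43 + $22.43 + $22.43 + $22.43 + $22.43 + $22.43 = $224.30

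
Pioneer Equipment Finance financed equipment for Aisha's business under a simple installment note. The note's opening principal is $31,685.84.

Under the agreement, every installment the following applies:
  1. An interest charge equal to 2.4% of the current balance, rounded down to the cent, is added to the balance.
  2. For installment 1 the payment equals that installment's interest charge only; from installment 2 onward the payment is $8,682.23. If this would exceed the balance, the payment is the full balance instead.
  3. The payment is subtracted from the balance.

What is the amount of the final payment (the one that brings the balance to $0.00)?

Installment 1: opening $31,685.84; interest $760.46 → $32,446.30; payment $760.46; balance $31,685.84
Installment 2: opening $31,685.84; interest $760.46 → $32,446.30; payment $8,682.23; balance $23,764.07
Installment 3: opening $23,764.07; interest $570.33 → $24,334.40; payment $8,682.23; balance $15,652.17
Installment 4: opening $15,652.17; interest $375.65 → $16,027.82; payment $8,682.23; balance $7,345.59
Installment 5: opening $7,345.59; interest $176.29 → $7,521.88; payment $7,521.88; balance $0.00

$7,521.88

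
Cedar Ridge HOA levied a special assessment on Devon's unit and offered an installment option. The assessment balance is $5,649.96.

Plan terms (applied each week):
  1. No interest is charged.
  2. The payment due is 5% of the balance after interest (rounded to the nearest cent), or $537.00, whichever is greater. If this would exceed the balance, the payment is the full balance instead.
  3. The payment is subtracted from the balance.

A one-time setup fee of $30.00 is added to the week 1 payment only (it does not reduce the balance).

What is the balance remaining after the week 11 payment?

Week 1: opening $5,649.96; payment $537.00 (+ $30.00 fee); balance $5,112.96
Week 2: opening $5,112.96; payment $537.00; balance $4,575.96
Week 3: opening $4,575.96; payment $537.00; balance $4,038.96
Week 4: opening $4,038.96; payment $537.00; balance $3,501.96
Week 5: opening $3,501.96; payment $537.00; balance $2,964.96
Week 6: opening $2,964.96; payment $537.00; balance $2,427.96
Week 7: opening $2,427.96; payment $537.00; balance $1,890.96
Week 8: opening $1,890.96; payment $537.00; balance $1,353.96
Week 9: opening $1,353.96; payment $537.00; balance $816.96
Week 10: opening $816.96; payment $537.00; balance $279.96
Week 11: opening $279.96; payment $279.96; balance $0.00

$0.00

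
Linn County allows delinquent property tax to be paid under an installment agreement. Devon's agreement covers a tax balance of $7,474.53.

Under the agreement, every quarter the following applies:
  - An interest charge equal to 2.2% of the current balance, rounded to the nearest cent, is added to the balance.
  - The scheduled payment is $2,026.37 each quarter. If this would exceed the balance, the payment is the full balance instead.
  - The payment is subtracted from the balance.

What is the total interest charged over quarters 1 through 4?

$408.36

Quarter 1: $7,474.53 +$164.44 interest = $7,638.97; pay $2,026.37 → $5,612.60
Quarter 2: $5,612.60 +$123.48 interest = $5,736.08; pay $2,026.37 → $3,709.71
Quarter 3: $3,709.71 +$81.61 interest = $3,791.32; pay $2,026.37 → $1,764.95
Quarter 4: $1,764.95 +$38.83 interest = $1,803.78; pay $1,803.78 → $0.00
Total interest: $164.44 + $123.48 + $81.61 + $38.83 = $408.36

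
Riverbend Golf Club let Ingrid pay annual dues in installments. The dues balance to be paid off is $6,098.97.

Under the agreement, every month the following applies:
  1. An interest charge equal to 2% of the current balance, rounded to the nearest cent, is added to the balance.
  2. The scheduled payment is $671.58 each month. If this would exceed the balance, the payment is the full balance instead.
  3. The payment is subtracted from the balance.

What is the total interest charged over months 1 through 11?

Month 1: opening $6,098.97; interest $121.98 → $6,220.95; payment $671.58; balance $5,549.37
Month 2: opening $5,549.37; interest $110.99 → $5,660.36; payment $671.58; balance $4,988.78
Month 3: opening $4,988.78; interest $99.78 → $5,088.56; payment $671.58; balance $4,416.98
Month 4: opening $4,416.98; interest $88.34 → $4,505.32; payment $671.58; balance $3,833.74
Month 5: opening $3,833.74; interest $76.67 → $3,910.41; payment $671.58; balance $3,238.83
Month 6: opening $3,238.83; interest $64.78 → $3,303.61; payment $671.58; balance $2,632.03
Month 7: opening $2,632.03; interest $52.64 → $2,684.67; payment $671.58; balance $2,013.09
Month 8: opening $2,013.09; interest $40.26 → $2,053.35; payment $671.58; balance $1,381.77
Month 9: opening $1,381.77; interest $27.64 → $1,409.41; payment $671.58; balance $737.83
Month 10: opening $737.83; interest $14.76 → $752.59; payment $671.58; balance $81.01
Month 11: opening $81.01; interest $1.62 → $82.63; payment $82.63; balance $0.00
Total interest: $121.98 + $110.99 + $99.78 + $88.34 + $76.67 + $64.78 + $52.64 + $40.26 + $27.64 + $14.76 + $1.62 = $699.46

$699.46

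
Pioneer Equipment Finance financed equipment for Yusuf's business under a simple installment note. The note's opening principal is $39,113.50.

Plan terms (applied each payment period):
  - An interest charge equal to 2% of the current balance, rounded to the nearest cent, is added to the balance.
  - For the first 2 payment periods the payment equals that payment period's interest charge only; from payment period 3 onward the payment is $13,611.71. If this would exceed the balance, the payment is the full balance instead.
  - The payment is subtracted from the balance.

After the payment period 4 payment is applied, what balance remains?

$13,198.03

Payment period 1: opening $39,113.50; interest $782.27 → $39,895.77; payment $782.27; balance $39,113.50
Payment period 2: opening $39,113.50; interest $782.27 → $39,895.77; payment $782.27; balance $39,113.50
Payment period 3: opening $39,113.50; interest $782.27 → $39,895.77; payment $13,611.71; balance $26,284.06
Payment period 4: opening $26,284.06; interest $525.68 → $26,809.74; payment $13,611.71; balance $13,198.03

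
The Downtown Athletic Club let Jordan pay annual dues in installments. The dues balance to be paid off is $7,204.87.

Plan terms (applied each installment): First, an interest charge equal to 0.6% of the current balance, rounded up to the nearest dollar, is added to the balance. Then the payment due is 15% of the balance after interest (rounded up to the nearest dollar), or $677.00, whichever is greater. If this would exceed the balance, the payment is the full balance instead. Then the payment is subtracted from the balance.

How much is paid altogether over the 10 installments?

Installment 1: $7,204.87 +$44.00 interest = $7,248.87; pay $1,088.00 → $6,160.87
Installment 2: $6,160.87 +$37.00 interest = $6,197.87; pay $930.00 → $5,267.87
Installment 3: $5,267.87 +$32.00 interest = $5,299.87; pay $795.00 → $4,504.87
Installment 4: $4,504.87 +$28.00 interest = $4,532.87; pay $680.00 → $3,852.87
Installment 5: $3,852.87 +$24.00 interest = $3,876.87; pay $677.00 → $3,199.87
Installment 6: $3,199.87 +$20.00 interest = $3,219.87; pay $677.00 → $2,542.87
Installment 7: $2,542.87 +$16.00 interest = $2,558.87; pay $677.00 → $1,881.87
Installment 8: $1,881.87 +$12.00 interest = $1,893.87; pay $677.00 → $1,216.87
Installment 9: $1,216.87 +$8.00 interest = $1,224.87; pay $677.00 → $547.87
Installment 10: $547.87 +$4.00 interest = $551.87; pay $551.87 → $0.00
Total paid: $7,429.87

$7,429.87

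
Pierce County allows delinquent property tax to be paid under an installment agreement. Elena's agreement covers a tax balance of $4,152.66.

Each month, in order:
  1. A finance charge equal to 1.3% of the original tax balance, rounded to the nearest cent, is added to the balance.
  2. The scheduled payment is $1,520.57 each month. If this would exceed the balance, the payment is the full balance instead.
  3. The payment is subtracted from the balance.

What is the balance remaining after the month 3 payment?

# | Opening | Interest | Payment | End bal
1 | $4,152.66 | $53.98 | $1,520.57 | $2,686.07
2 | $2,686.07 | $53.98 | $1,520.57 | $1,219.48
3 | $1,219.48 | $53.98 | $1,273.46 | $0.00

$0.00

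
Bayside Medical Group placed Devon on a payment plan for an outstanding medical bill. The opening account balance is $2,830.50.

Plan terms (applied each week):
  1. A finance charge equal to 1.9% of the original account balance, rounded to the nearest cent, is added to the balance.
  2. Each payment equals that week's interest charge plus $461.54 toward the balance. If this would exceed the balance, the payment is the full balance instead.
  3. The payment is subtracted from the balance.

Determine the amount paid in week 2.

Week 1: $2,830.50 +$53.78 interest = $2,884.28; pay $515.32 → $2,368.96
Week 2: $2,368.96 +$53.78 interest = $2,422.74; pay $515.32 → $1,907.42

$515.32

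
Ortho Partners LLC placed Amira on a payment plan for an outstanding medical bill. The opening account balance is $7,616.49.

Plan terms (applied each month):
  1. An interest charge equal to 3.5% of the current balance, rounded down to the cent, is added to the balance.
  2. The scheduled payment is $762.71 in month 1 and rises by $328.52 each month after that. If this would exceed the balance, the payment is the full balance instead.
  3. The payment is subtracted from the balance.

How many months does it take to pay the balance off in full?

Month 1: opening $7,616.49; interest $266.57 → $7,883.06; payment $762.71; balance $7,120.35
Month 2: opening $7,120.35; interest $249.21 → $7,369.56; payment $1,091.23; balance $6,278.33
Month 3: opening $6,278.33; interest $219.74 → $6,498.07; payment $1,419.75; balance $5,078.32
Month 4: opening $5,078.32; interest $177.74 → $5,256.06; payment $1,748.27; balance $3,507.79
Month 5: opening $3,507.79; interest $122.77 → $3,630.56; payment $2,076.79; balance $1,553.77
Month 6: opening $1,553.77; interest $54.38 → $1,608.15; payment $1,608.15; balance $0.00
Balance reaches $0.00 in month 6.

6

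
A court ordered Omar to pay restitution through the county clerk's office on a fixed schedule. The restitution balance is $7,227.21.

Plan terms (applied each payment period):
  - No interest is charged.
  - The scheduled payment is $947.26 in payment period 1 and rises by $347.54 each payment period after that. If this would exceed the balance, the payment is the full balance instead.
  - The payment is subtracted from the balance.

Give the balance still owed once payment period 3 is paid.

$3,342.81

Payment period 1: $7,227.21 − $947.26 → $6,279.95
Payment period 2: $6,279.95 − $1,294.80 → $4,985.15
Payment period 3: $4,985.15 − $1,642.34 → $3,342.81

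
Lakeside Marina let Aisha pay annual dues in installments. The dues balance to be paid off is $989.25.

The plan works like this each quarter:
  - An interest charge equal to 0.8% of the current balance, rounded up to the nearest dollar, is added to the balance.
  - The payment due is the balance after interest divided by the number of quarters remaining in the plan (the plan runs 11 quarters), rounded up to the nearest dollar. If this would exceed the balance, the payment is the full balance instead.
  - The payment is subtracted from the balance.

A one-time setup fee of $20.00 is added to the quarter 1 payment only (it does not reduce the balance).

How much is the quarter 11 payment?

# | Opening | Interest | Payment | Fee | End bal
1 | $989.25 | $8.00 | $91.00 | $20.00 | $906.25
2 | $906.25 | $8.00 | $92.00 | — | $822.25
3 | $822.25 | $7.00 | $93.00 | — | $736.25
4 | $736.25 | $6.00 | $93.00 | — | $649.25
5 | $649.25 | $6.00 | $94.00 | — | $561.25
6 | $561.25 | $5.00 | $95.00 | — | $471.25
7 | $471.25 | $4.00 | $96.00 | — | $379.25
8 | $379.25 | $4.00 | $96.00 | — | $287.25
9 | $287.25 | $3.00 | $97.00 | — | $193.25
10 | $193.25 | $2.00 | $98.00 | — | $97.25
11 | $97.25 | $1.00 | $98.25 | — | $0.00

$98.25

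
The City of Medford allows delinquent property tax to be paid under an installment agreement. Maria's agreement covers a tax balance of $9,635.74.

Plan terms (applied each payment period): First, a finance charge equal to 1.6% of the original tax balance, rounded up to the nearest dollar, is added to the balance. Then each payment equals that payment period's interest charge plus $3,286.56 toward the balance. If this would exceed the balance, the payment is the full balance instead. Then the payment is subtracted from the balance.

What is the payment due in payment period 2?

Payment period 1: $9,635.74 +$155.00 interest = $9,790.74; pay $3,441.56 → $6,349.18
Payment period 2: $6,349.18 +$155.00 interest = $6,504.18; pay $3,441.56 → $3,062.62

$3,441.56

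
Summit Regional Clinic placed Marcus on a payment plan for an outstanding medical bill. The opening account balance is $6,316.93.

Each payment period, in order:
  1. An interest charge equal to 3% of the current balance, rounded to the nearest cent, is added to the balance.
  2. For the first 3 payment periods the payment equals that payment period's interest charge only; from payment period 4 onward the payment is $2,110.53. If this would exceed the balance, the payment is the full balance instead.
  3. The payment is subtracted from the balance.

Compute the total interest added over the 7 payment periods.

$973.82

Payment period 1: opening $6,316.93; interest $189.51 → $6,506.44; payment $189.51; balance $6,316.93
Payment period 2: opening $6,316.93; interest $189.51 → $6,506.44; payment $189.51; balance $6,316.93
Payment period 3: opening $6,316.93; interest $189.51 → $6,506.44; payment $189.51; balance $6,316.93
Payment period 4: opening $6,316.93; interest $189.51 → $6,506.44; payment $2,110.53; balance $4,395.91
Payment period 5: opening $4,395.91; interest $131.88 → $4,527.79; payment $2,110.53; balance $2,417.26
Payment period 6: opening $2,417.26; interest $72.52 → $2,489.78; payment $2,110.53; balance $379.25
Payment period 7: opening $379.25; interest $11.38 → $390.63; payment $390.63; balance $0.00
Total interest: $189.51 + $189.51 + $189.51 + $189.51 + $131.88 + $72.52 + $11.38 = $973.82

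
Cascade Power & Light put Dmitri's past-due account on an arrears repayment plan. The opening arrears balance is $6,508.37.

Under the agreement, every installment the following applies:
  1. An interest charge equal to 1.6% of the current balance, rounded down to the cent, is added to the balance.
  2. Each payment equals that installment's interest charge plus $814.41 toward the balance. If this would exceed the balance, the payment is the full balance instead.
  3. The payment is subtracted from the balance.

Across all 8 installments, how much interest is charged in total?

Installment 1: $6,508.37 +$104.13 interest = $6,612.50; pay $918.54 → $5,693.96
Installment 2: $5,693.96 +$91.10 interest = $5,785.06; pay $905.51 → $4,879.55
Installment 3: $4,879.55 +$78.07 interest = $4,957.62; pay $892.48 → $4,065.14
Installment 4: $4,065.14 +$65.04 interest = $4,130.18; pay $879.45 → $3,250.73
Installment 5: $3,250.73 +$52.01 interest = $3,302.74; pay $866.42 → $2,436.32
Installment 6: $2,436.32 +$38.98 interest = $2,475.30; pay $853.39 → $1,621.91
Installment 7: $1,621.91 +$25.95 interest = $1,647.86; pay $840.36 → $807.50
Installment 8: $807.50 +$12.92 interest = $820.42; pay $820.42 → $0.00
Total interest: $104.13 + $91.10 + $78.07 + $65.04 + $52.01 + $38.98 + $25.95 + $12.92 = $468.20

$468.20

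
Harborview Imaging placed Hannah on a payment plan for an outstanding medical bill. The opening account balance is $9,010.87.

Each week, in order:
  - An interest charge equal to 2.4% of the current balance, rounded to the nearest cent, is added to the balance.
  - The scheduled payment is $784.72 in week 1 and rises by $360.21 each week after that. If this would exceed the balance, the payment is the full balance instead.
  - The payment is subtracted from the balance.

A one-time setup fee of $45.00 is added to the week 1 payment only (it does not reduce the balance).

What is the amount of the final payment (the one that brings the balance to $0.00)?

Week 1: opening $9,010.87; interest $216.26 → $9,227.13; payment $784.72 (+ $45.00 fee); balance $8,442.41
Week 2: opening $8,442.41; interest $202.62 → $8,645.03; payment $1,144.93; balance $7,500.10
Week 3: opening $7,500.10; interest $180.00 → $7,680.10; payment $1,505.14; balance $6,174.96
Week 4: opening $6,174.96; interest $148.20 → $6,323.16; payment $1,865.35; balance $4,457.81
Week 5: opening $4,457.81; interest $106.99 → $4,564.80; payment $2,225.56; balance $2,339.24
Week 6: opening $2,339.24; interest $56.14 → $2,395.38; payment $2,395.38; balance $0.00

$2,395.38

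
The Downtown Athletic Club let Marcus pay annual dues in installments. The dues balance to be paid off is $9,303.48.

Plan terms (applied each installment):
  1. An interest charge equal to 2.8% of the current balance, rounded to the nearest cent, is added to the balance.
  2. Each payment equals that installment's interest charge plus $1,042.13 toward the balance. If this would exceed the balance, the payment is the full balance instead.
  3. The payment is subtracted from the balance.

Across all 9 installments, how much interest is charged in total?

Installment 1: opening $9,303.48; interest $260.50 → $9,563.98; payment $1,302.63; balance $8,261.35
Installment 2: opening $8,261.35; interest $231.32 → $8,492.67; payment $1,273.45; balance $7,219.22
Installment 3: opening $7,219.22; interest $202.14 → $7,421.36; payment $1,244.27; balance $6,177.09
Installment 4: opening $6,177.09; interest $172.96 → $6,350.05; payment $1,215.09; balance $5,134.96
Installment 5: opening $5,134.96; interest $143.78 → $5,278.74; payment $1,185.91; balance $4,092.83
Installment 6: opening $4,092.83; interest $114.60 → $4,207.43; payment $1,156.73; balance $3,050.70
Installment 7: opening $3,050.70; interest $85.42 → $3,136.12; payment $1,127.55; balance $2,008.57
Installment 8: opening $2,008.57; interest $56.24 → $2,064.81; payment $1,098.37; balance $966.44
Installment 9: opening $966.44; interest $27.06 → $993.50; payment $993.50; balance $0.00
Total interest: $260.50 + $231.32 + $202.14 + $172.96 + $143.78 + $114.60 + $85.42 + $56.24 + $27.06 = $1,294.02

$1,294.02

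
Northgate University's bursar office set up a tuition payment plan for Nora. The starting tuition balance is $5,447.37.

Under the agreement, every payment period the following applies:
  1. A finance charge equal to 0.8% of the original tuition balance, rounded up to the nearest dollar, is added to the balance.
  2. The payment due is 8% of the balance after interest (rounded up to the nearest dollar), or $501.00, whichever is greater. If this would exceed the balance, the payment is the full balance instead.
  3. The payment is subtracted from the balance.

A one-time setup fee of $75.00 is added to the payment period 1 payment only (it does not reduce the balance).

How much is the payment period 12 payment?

# | Opening | Interest | Payment | Fee | End bal
1 | $5,447.37 | $44.00 | $501.00 | $75.00 | $4,990.37
2 | $4,990.37 | $44.00 | $501.00 | — | $4,533.37
3 | $4,533.37 | $44.00 | $501.00 | — | $4,076.37
4 | $4,076.37 | $44.00 | $501.00 | — | $3,619.37
5 | $3,619.37 | $44.00 | $501.00 | — | $3,162.37
6 | $3,162.37 | $44.00 | $501.00 | — | $2,705.37
7 | $2,705.37 | $44.00 | $501.00 | — | $2,248.37
8 | $2,248.37 | $44.00 | $501.00 | — | $1,791.37
9 | $1,791.37 | $44.00 | $501.00 | — | $1,334.37
10 | $1,334.37 | $44.00 | $501.00 | — | $877.37
11 | $877.37 | $44.00 | $501.00 | — | $420.37
12 | $420.37 | $44.00 | $464.37 | — | $0.00

$464.37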